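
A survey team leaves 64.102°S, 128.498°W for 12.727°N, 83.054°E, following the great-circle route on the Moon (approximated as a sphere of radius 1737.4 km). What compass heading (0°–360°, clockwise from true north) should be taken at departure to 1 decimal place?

With φ₁ = -1.1188, φ₂ = 0.2221, Δλ = -2.5909 rad, the forward-azimuth formula gives
θ = atan2( sin Δλ cos φ₂ , cos φ₁ sin φ₂ − sin φ₁ cos φ₂ cos Δλ ) = atan2(-0.5104, -0.6515) = -141.92°.
Adding 360° brings this into [0°, 360°): 218.1°.

218.1°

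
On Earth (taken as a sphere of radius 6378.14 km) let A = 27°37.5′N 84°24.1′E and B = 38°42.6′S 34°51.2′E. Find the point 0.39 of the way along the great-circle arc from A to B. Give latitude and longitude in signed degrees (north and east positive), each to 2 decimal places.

Central angle δ = 1.4115 rad. Interpolating on the sphere with fraction f = 0.39:
P = [sin((1−f)δ)·A + sin(fδ)·B] / sin δ = 0.7682·A + 0.5298·B in Cartesian coordinates,
giving P = (0.4057, 0.9137, 0.0249), i.e. latitude 1.43°, longitude 66.06°.

1.43°, 66.06°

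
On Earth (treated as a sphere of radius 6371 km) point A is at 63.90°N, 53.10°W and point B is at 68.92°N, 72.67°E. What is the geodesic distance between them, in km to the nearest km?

Let φ₁ = 1.1153 rad, φ₂ = 1.2029 rad, and Δλ = 2.1951 rad.
cos c = sin φ₁ sin φ₂ + cos φ₁ cos φ₂ cos Δλ = (0.8980)(0.9331) + (0.4399)(0.3597)(-0.5845) = 0.74544,
so c = arccos(0.74544) = 0.72960 rad.
Distance = R·c = 6371 × 0.7296 ≈ 4648 km.

4648 km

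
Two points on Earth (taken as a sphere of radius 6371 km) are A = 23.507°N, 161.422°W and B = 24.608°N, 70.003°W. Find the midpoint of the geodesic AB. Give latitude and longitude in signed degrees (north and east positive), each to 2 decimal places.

Central angle δ = 1.4248 rad. Interpolating on the sphere with fraction f = 0.5:
P = [sin((1−f)δ)·A + sin(fδ)·B] / sin δ = 0.6607·A + 0.6607·B in Cartesian coordinates,
giving P = (-0.3689, -0.7575, 0.5386), i.e. latitude 32.59°, longitude -115.96°.

32.59°, -115.96°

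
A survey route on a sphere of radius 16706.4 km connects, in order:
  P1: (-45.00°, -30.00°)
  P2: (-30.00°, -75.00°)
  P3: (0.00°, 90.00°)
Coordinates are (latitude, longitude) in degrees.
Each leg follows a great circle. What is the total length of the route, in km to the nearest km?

53916 km

Leg P1→P2: central angle 0.6656 rad, distance 11119.2 km.
Leg P2→P3: central angle 2.5617 rad, distance 42796.6 km.
Total: 11119.2 + 42796.6 ≈ 53916 km.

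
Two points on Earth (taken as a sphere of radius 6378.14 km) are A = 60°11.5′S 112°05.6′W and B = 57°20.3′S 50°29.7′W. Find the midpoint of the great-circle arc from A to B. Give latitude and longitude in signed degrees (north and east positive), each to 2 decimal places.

Central angle δ = 0.5393 rad. Interpolating on the sphere with fraction f = 0.5:
P = [sin((1−f)δ)·A + sin(fδ)·B] / sin δ = 0.5187·A + 0.5187·B in Cartesian coordinates,
giving P = (0.0811, -0.4549, -0.8868), i.e. latitude -62.48°, longitude -79.89°.

-62.48°, -79.89°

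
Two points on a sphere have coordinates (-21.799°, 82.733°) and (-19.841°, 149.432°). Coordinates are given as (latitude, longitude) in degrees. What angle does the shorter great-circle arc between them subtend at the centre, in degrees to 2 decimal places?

With latitudes φ₁ = -21.799°, φ₂ = -19.841° and longitude difference Δλ = 66.699°:
Haversine: a = sin²(Δφ/2) + cos φ₁ cos φ₂ sin²(Δλ/2) = 0.0003 + (0.9285)(0.9406)(0.3022) = 0.26424.
Central angle c = 2·arcsin(√a) = 1.07979 rad.
So the angular separation is 61.87°.

61.87°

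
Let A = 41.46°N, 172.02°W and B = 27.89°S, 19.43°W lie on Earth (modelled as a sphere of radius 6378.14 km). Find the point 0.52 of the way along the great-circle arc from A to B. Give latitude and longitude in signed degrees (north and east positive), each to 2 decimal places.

Central angle δ = 2.6854 rad. Interpolating on the sphere with fraction f = 0.52:
P = [sin((1−f)δ)·A + sin(fδ)·B] / sin δ = 2.1803·A + 2.2354·B in Cartesian coordinates,
giving P = (0.2451, -0.8841, 0.3979), i.e. latitude 23.45°, longitude -74.50°.

23.45°, -74.50°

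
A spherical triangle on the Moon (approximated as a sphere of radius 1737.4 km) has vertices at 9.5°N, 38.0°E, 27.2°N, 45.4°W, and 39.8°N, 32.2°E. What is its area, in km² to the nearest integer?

Side lengths (central angles): a = 1.1159, b = 0.5365, c = 1.3936 rad; semiperimeter s = 1.5230.
By l'Huilier's theorem, tan(E/4) = √[tan(s/2) tan((s−a)/2) tan((s−b)/2) tan((s−c)/2)], giving spherical excess E = 0.3304 rad.
Area = E·R² = 0.3304 × (1737.4)² ≈ 997316 km².

997316 km²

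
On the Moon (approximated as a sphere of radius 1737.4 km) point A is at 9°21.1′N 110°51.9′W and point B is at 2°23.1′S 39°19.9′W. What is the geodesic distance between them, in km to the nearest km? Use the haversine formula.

2190 km

In radians: φ₁ = 0.1632, φ₂ = -0.0416, Δλ = 71.533° = 1.2485 rad.
Haversine: a = sin²(Δφ/2) + cos φ₁ cos φ₂ sin²(Δλ/2) = 0.0105 + (0.9867)(0.9991)(0.3416) = 0.34724.
Central angle c = 2·arcsin(√a) = 1.26032 rad.
Distance = R·c = 1737.4 × 1.2603 ≈ 2190 km.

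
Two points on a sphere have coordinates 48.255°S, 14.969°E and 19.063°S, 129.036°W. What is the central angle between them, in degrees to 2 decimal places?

105.39°

In radians: φ₁ = -0.8422, φ₂ = -0.3327, Δλ = -144.005° = -2.5134 rad.
Haversine: a = sin²(Δφ/2) + cos φ₁ cos φ₂ sin²(Δλ/2) = 0.0635 + (0.6658)(0.9452)(0.9045) = 0.63273.
Central angle c = 2·arcsin(√a) = 1.83948 rad.
So the angular separation is 105.39°.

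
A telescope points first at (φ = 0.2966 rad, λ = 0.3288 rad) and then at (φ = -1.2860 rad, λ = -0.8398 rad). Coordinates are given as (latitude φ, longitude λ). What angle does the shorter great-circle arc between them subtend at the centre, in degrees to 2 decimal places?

100.10°

With latitudes φ₁ = 16.994°, φ₂ = -73.682° and longitude difference Δλ = -66.956°:
cos c = sin φ₁ sin φ₂ + cos φ₁ cos φ₂ cos Δλ = (0.2923)(-0.9597) + (0.9563)(0.2810)(0.3914) = -0.17532,
so c = arccos(-0.17532) = 1.74703 rad.
So the angular separation is 100.10°.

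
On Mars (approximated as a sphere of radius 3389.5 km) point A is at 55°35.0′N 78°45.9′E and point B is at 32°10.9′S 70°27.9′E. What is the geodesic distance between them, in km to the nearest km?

5209 km

In radians: φ₁ = 0.9701, φ₂ = -0.5617, Δλ = -8.300° = -0.1449 rad.
cos c = sin φ₁ sin φ₂ + cos φ₁ cos φ₂ cos Δλ = (0.8249)(-0.5326) + (0.5652)(0.8464)(0.9895) = 0.03399,
so c = arccos(0.03399) = 1.53680 rad.
Distance = R·c = 3389.5 × 1.5368 ≈ 5209 km.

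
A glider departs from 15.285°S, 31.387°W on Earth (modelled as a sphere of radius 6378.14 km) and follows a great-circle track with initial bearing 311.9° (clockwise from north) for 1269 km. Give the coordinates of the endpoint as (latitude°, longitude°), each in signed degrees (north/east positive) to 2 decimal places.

Angular distance δ = d/R = 1269/6378.14 = 0.19896 rad; initial bearing θ = 5.4437 rad.
sin φ₂ = sin φ₁ cos δ + cos φ₁ sin δ cos θ = (-0.2636)(0.9803) + (0.9646)(0.1977)(0.6678) = -0.1311, so φ₂ = -7.53°.
Δλ = atan2(sin θ sin δ cos φ₁, cos δ − sin φ₁ sin φ₂) = atan2(-0.1419, 0.9457) = -8.534°.
λ₂ = -31.387° − 8.534° = -39.92°.

-7.53°, -39.92°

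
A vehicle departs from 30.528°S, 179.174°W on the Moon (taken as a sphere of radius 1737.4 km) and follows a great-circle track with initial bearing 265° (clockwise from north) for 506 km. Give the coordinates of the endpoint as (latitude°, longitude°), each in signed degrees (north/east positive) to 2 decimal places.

-30.54°, 161.43°

Angular distance δ = d/R = 506/1737.4 = 0.29124 rad; initial bearing θ = 4.6251 rad.
sin φ₂ = sin φ₁ cos δ + cos φ₁ sin δ cos θ = (-0.5080)(0.9579) + (0.8614)(0.2871)(-0.0872) = -0.5081, so φ₂ = -30.54°.
Δλ = atan2(sin θ sin δ cos φ₁, cos δ − sin φ₁ sin φ₂) = atan2(-0.2464, 0.6998) = -19.397°.
λ₂ = -179.174° − 19.397° = -198.57° → 161.43° after wrapping to (−180°, 180°].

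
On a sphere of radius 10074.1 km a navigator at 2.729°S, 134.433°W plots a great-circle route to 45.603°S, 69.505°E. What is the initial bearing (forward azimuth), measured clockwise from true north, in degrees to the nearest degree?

With φ₁ = -0.0476, φ₂ = -0.7959, Δλ = -2.7238 rad, the forward-azimuth formula gives
θ = atan2( sin Δλ cos φ₂ , cos φ₁ sin φ₂ − sin φ₁ cos φ₂ cos Δλ ) = atan2(-0.2839, -0.7441) = -159.12°.
Adding 360° brings this into [0°, 360°): 201°.

201°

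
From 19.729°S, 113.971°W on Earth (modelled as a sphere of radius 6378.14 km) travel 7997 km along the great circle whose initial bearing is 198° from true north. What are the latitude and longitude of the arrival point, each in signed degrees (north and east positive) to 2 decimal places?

Angular distance δ = d/R = 7997/6378.14 = 1.25381 rad; initial bearing θ = 3.4558 rad.
sin φ₂ = sin φ₁ cos δ + cos φ₁ sin δ cos θ = (-0.3376)(0.3117) + (0.9413)(0.9502)(-0.9511) = -0.9559, so φ₂ = -72.91°.
Δλ = atan2(sin θ sin δ cos φ₁, cos δ − sin φ₁ sin φ₂) = atan2(-0.2764, -0.0110) = -92.272°.
λ₂ = -113.971° − 92.272° = -206.24° → 153.76° after wrapping to (−180°, 180°].

-72.91°, 153.76°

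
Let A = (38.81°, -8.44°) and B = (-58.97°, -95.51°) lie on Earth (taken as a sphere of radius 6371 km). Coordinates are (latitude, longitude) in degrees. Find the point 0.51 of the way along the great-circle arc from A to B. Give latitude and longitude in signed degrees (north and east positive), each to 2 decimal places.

-14.60°, -41.62°

The central angle between A and B is δ = 2.1136 rad.
With f = 0.51, the slerp weights are sin((1−f)δ)/sin δ = 1.0046 and sin(fδ)/sin δ = 1.0288.
Weighted sum of the unit vectors: (1.0046)·(0.7708,-0.1144,0.6267) + (1.0288)·(-0.0495,-0.5131,-0.8569) = (0.7234, -0.6428, -0.2520).
Converting back: φ = atan2(z, √(x²+y²)) = -14.60°, λ = atan2(y, x) = -41.62°.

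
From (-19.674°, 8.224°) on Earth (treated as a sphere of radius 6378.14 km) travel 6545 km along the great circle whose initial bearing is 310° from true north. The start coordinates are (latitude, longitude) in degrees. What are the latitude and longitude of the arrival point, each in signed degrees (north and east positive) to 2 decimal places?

20.08°, -36.01°

Angular distance δ = d/R = 6545/6378.14 = 1.02616 rad; initial bearing θ = 5.4105 rad.
sin φ₂ = sin φ₁ cos δ + cos φ₁ sin δ cos θ = (-0.3367)(0.5181) + (0.9416)(0.8553)(0.6428) = 0.3433, so φ₂ = 20.08°.
Δλ = atan2(sin θ sin δ cos φ₁, cos δ − sin φ₁ sin φ₂) = atan2(-0.6170, 0.6337) = -44.235°.
λ₂ = 8.224° − 44.235° = -36.01°.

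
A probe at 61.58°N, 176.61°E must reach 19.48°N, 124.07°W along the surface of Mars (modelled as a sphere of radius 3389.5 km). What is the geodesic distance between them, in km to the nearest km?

3462 km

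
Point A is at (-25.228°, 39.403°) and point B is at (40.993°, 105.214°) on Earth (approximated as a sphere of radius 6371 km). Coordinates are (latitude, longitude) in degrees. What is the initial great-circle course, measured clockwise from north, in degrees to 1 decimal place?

Δλ = 65.811° = 1.1486 rad.
y = sin Δλ · cos φ₂ = (0.9122)(0.7548) = 0.6885
x = cos φ₁ sin φ₂ − sin φ₁ cos φ₂ cos Δλ = (0.9046)(0.6560) − (-0.4262)(0.7548)(0.4097) = 0.7252
θ = atan2(y, x) = 43.51°, so the bearing is 43.5°.

43.5°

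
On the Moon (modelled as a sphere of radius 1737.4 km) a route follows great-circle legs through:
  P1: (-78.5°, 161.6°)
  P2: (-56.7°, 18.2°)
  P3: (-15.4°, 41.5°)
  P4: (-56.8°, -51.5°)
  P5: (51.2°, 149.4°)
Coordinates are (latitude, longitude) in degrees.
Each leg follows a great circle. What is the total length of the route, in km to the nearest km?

Leg P1→P2: central angle 0.7508 rad, distance 1304.4 km.
Leg P2→P3: central angle 0.7840 rad, distance 1362.1 km.
Leg P3→P4: central angle 1.3750 rad, distance 2388.9 km.
Leg P4→P5: central angle 2.9072 rad, distance 5050.9 km.
Total: 1304.4 + 1362.1 + 2388.9 + 5050.9 ≈ 10106 km.

10106 km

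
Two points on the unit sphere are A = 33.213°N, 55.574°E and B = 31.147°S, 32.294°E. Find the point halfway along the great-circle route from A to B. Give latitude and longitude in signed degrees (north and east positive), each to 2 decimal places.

The central angle between A and B is δ = 1.1870 rad.
With f = 0.5, the slerp weights are sin((1−f)δ)/sin δ = 0.6032 and sin(fδ)/sin δ = 0.6032.
Weighted sum of the unit vectors: (0.6032)·(0.4730,0.6901,0.5478) + (0.6032)·(0.7235,0.4572,-0.5172) = (0.7216, 0.6920, 0.0184).
Converting back: φ = atan2(z, √(x²+y²)) = 1.05°, λ = atan2(y, x) = 43.80°.

1.05°, 43.80°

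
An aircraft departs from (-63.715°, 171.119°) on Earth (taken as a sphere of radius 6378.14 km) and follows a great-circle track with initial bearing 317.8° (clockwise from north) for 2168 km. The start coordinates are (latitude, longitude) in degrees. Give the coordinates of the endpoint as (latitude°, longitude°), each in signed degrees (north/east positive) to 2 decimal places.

-47.39°, 151.80°

Angular distance δ = d/R = 2168/6378.14 = 0.33991 rad; initial bearing θ = 5.5467 rad.
sin φ₂ = sin φ₁ cos δ + cos φ₁ sin δ cos θ = (-0.8966)(0.9428) + (0.4428)(0.3334)(0.7408) = -0.7359, so φ₂ = -47.39°.
Δλ = atan2(sin θ sin δ cos φ₁, cos δ − sin φ₁ sin φ₂) = atan2(-0.0992, 0.2829) = -19.316°.
λ₂ = 171.119° − 19.316° = 151.80°.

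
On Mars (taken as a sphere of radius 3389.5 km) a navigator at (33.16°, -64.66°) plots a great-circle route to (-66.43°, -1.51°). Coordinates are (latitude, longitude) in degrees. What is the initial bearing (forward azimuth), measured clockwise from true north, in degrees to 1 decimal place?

157.6°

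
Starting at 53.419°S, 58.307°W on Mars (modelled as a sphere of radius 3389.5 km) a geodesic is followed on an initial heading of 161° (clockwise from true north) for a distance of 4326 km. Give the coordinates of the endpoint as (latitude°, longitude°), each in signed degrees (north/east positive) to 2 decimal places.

-50.56°, 92.32°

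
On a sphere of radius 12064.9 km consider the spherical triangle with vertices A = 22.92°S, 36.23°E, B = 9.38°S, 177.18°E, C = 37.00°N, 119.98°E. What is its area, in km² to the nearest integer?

Side lengths (central angles): a = 1.2358, b = 1.7257, c = 2.2682 rad; semiperimeter s = 2.6149.
By l'Huilier's theorem, tan(E/4) = √[tan(s/2) tan((s−a)/2) tan((s−b)/2) tan((s−c)/2)], giving spherical excess E = 1.8707 rad.
Area = E·R² = 1.8707 × (12064.9)² ≈ 272301484 km².

272301484 km²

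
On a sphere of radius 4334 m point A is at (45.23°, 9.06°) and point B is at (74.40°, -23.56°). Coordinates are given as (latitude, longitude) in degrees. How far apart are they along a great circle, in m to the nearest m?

Let φ₁ = 0.7894 rad, φ₂ = 1.2985 rad, and Δλ = -0.5693 rad.
Haversine: a = sin²(Δφ/2) + cos φ₁ cos φ₂ sin²(Δλ/2) = 0.0634 + (0.7043)(0.2689)(0.0789) = 0.07835.
Central angle c = 2·arcsin(√a) = 0.56740 rad.
Distance = R·c = 4334 × 0.5674 ≈ 2459 m.

2459 m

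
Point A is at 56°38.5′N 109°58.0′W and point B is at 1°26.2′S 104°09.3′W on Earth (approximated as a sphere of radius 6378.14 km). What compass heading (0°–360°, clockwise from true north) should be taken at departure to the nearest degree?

173°

With φ₁ = 0.9886, φ₂ = -0.0251, Δλ = 0.1014 rad, the forward-azimuth formula gives
θ = atan2( sin Δλ cos φ₂ , cos φ₁ sin φ₂ − sin φ₁ cos φ₂ cos Δλ ) = atan2(0.1012, -0.8445) = 173.16°.
So the initial bearing is 173°.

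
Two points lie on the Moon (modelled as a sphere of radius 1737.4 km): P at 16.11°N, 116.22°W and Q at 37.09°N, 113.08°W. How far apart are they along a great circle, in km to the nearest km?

642 km

In radians: φ₁ = 0.2812, φ₂ = 0.6473, Δλ = 3.140° = 0.0548 rad.
cos c = sin φ₁ sin φ₂ + cos φ₁ cos φ₂ cos Δλ = (0.2775)(0.6031) + (0.9607)(0.7977)(0.9985) = 0.93255,
so c = arccos(0.93255) = 0.36937 rad.
Distance = R·c = 1737.4 × 0.3694 ≈ 642 km.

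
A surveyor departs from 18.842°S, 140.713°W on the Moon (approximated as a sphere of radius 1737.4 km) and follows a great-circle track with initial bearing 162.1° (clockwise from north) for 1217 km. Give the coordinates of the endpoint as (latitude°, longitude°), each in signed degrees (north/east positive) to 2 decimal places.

Angular distance δ = d/R = 1217/1737.4 = 0.70047 rad; initial bearing θ = 2.8292 rad.
sin φ₂ = sin φ₁ cos δ + cos φ₁ sin δ cos θ = (-0.3230)(0.7645) + (0.9464)(0.6446)(-0.9516) = -0.8274, so φ₂ = -55.83°.
Δλ = atan2(sin θ sin δ cos φ₁, cos δ − sin φ₁ sin φ₂) = atan2(0.1875, 0.4973) = 20.658°.
λ₂ = -140.713° + 20.658° = -120.06°.

-55.83°, -120.06°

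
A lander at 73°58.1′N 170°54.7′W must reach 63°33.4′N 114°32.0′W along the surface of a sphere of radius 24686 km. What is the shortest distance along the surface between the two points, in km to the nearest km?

9382 km

Let φ₁ = 1.2910 rad, φ₂ = 1.1093 rad, and Δλ = 0.9840 rad.
Haversine: a = sin²(Δφ/2) + cos φ₁ cos φ₂ sin²(Δλ/2) = 0.0082 + (0.2762)(0.4453)(0.2231) = 0.03568.
Central angle c = 2·arcsin(√a) = 0.38004 rad.
Distance = R·c = 24686 × 0.3800 ≈ 9382 km.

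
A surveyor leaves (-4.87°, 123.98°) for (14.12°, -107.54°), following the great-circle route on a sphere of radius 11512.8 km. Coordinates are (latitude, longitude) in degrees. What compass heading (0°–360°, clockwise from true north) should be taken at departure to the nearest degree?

Δλ = 128.480° = 2.2424 rad.
y = sin Δλ · cos φ₂ = (0.7828)(0.9698) = 0.7592
x = cos φ₁ sin φ₂ − sin φ₁ cos φ₂ cos Δλ = (0.9964)(0.2440) − (-0.0849)(0.9698)(-0.6222) = 0.1918
θ = atan2(y, x) = 75.82°, so the bearing is 76°.

76°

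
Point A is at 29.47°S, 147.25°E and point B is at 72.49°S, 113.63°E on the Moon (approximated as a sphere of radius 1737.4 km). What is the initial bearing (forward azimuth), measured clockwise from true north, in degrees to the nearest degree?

Δλ = -33.620° = -0.5868 rad.
y = sin Δλ · cos φ₂ = (-0.5537)(0.3009) = -0.1666
x = cos φ₁ sin φ₂ − sin φ₁ cos φ₂ cos Δλ = (0.8706)(-0.9537) − (-0.4920)(0.3009)(0.8327) = -0.7070
θ = atan2(y, x) = -166.74°; adding 360° gives 193°.

193°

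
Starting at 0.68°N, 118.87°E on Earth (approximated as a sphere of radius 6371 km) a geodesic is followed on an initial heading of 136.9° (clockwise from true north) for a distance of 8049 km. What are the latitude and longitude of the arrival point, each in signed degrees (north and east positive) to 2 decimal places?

-43.81°, -176.64°

Angular distance δ = d/R = 8049/6371 = 1.26338 rad; initial bearing θ = 2.3894 rad.
sin φ₂ = sin φ₁ cos δ + cos φ₁ sin δ cos θ = (0.0119)(0.3026) + (0.9999)(0.9531)(-0.7302) = -0.6923, so φ₂ = -43.81°.
Δλ = atan2(sin θ sin δ cos φ₁, cos δ − sin φ₁ sin φ₂) = atan2(0.6512, 0.3108) = 64.485°.
λ₂ = 118.870° + 64.485° = 183.36° → -176.64° after wrapping to (−180°, 180°].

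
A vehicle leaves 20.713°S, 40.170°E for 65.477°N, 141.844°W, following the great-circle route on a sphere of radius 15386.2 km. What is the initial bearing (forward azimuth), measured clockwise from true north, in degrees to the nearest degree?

1°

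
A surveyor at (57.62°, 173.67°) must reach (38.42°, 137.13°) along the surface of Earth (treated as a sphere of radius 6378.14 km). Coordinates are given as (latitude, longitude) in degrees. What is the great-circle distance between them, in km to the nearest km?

With latitudes φ₁ = 57.620°, φ₂ = 38.420° and longitude difference Δλ = -36.540°:
cos c = sin φ₁ sin φ₂ + cos φ₁ cos φ₂ cos Δλ = (0.8445)(0.6214) + (0.5355)(0.7835)(0.8034) = 0.86190,
so c = arccos(0.86190) = 0.53178 rad.
Distance = R·c = 6378.14 × 0.5318 ≈ 3392 km.

3392 km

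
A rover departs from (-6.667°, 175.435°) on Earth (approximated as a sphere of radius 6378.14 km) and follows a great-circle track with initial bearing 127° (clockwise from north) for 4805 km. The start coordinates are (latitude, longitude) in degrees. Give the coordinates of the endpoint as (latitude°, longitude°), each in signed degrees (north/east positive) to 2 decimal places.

Angular distance δ = d/R = 4805/6378.14 = 0.75335 rad; initial bearing θ = 2.2166 rad.
sin φ₂ = sin φ₁ cos δ + cos φ₁ sin δ cos θ = (-0.1161)(0.7294) + (0.9932)(0.6841)(-0.6018) = -0.4936, so φ₂ = -29.58°.
Δλ = atan2(sin θ sin δ cos φ₁, cos δ − sin φ₁ sin φ₂) = atan2(0.5426, 0.6721) = 38.917°.
λ₂ = 175.435° + 38.917° = 214.35° → -145.65° after wrapping to (−180°, 180°].

-29.58°, -145.65°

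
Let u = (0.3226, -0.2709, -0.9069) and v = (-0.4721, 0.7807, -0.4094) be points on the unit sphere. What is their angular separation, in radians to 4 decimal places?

1.5633 rad

u·v = 0.0075; |u| = 1.0000, |v| = 1.0000.
cos θ = (u·v)/(|u||v|) = 0.0075, so θ = 1.5633 rad.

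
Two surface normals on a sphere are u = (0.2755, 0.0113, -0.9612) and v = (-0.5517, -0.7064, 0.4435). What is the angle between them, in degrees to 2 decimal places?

125.89°

u·v = -0.5863; |u| = 1.0000, |v| = 1.0000.
cos θ = (u·v)/(|u||v|) = -0.5863, so θ = 125.89°.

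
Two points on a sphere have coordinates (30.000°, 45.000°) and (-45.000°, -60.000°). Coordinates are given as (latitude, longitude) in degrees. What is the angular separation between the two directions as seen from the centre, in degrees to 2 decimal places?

120.80°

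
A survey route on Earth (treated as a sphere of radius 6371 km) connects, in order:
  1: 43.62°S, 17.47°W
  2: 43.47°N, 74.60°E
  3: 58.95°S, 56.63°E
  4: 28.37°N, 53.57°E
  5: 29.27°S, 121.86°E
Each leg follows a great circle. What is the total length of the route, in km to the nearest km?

Leg 1→2: central angle 2.0870 rad, distance 13296.3 km.
Leg 2→3: central angle 1.8063 rad, distance 11508.0 km.
Leg 3→4: central angle 1.5247 rad, distance 9713.7 km.
Leg 4→5: central angle 1.5192 rad, distance 9678.6 km.
Total: 13296.3 + 11508.0 + 9713.7 + 9678.6 ≈ 44197 km.

44197 km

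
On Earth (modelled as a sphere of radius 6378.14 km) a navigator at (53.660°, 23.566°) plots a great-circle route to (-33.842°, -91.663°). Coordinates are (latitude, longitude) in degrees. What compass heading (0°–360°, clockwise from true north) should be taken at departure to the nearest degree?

267°

With φ₁ = 0.9365, φ₂ = -0.5907, Δλ = -2.0111 rad, the forward-azimuth formula gives
θ = atan2( sin Δλ cos φ₂ , cos φ₁ sin φ₂ − sin φ₁ cos φ₂ cos Δλ ) = atan2(-0.7513, -0.0448) = -93.42°.
Adding 360° brings this into [0°, 360°): 267°.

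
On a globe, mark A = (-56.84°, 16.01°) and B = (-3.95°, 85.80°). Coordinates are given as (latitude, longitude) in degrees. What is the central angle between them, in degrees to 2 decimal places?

With latitudes φ₁ = -56.840°, φ₂ = -3.950° and longitude difference Δλ = 69.790°:
cos c = sin φ₁ sin φ₂ + cos φ₁ cos φ₂ cos Δλ = (-0.8371)(-0.0689) + (0.5470)(0.9976)(0.3455) = 0.24618,
so c = arccos(0.24618) = 1.32206 rad.
So the angular separation is 75.75°.

75.75°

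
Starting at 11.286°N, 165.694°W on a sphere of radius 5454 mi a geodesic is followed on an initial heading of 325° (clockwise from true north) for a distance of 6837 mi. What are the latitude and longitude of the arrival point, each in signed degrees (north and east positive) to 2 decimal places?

55.52°, 120.04°

Angular distance δ = d/R = 6837/5454 = 1.25358 rad; initial bearing θ = 5.6723 rad.
sin φ₂ = sin φ₁ cos δ + cos φ₁ sin δ cos θ = (0.1957)(0.3119) + (0.9807)(0.9501)(0.8192) = 0.8243, so φ₂ = 55.52°.
Δλ = atan2(sin θ sin δ cos φ₁, cos δ − sin φ₁ sin φ₂) = atan2(-0.5344, 0.1506) = -74.261°.
λ₂ = -165.694° − 74.261° = -239.96° → 120.04° after wrapping to (−180°, 180°].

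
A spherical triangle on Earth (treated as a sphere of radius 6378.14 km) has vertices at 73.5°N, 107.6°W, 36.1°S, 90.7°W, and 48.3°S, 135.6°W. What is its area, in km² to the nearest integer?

37915612 km²

Side lengths (central angles): a = 0.6083, b = 2.1520, c = 1.9234 rad; semiperimeter s = 2.3419.
By l'Huilier's theorem, tan(E/4) = √[tan(s/2) tan((s−a)/2) tan((s−b)/2) tan((s−c)/2)], giving spherical excess E = 0.9320 rad.
Area = E·R² = 0.9320 × (6378.14)² ≈ 37915612 km².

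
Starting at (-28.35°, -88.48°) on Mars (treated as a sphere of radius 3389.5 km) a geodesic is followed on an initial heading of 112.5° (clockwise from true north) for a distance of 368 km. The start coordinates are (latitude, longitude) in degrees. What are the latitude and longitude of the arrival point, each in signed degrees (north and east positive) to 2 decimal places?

Angular distance δ = d/R = 368/3389.5 = 0.10857 rad; initial bearing θ = 1.9635 rad.
sin φ₂ = sin φ₁ cos δ + cos φ₁ sin δ cos θ = (-0.4749)(0.9941) + (0.8801)(0.1084)(-0.3827) = -0.5086, so φ₂ = -30.57°.
Δλ = atan2(sin θ sin δ cos φ₁, cos δ − sin φ₁ sin φ₂) = atan2(0.0881, 0.7526) = 6.677°.
λ₂ = -88.480° + 6.677° = -81.80°.

-30.57°, -81.80°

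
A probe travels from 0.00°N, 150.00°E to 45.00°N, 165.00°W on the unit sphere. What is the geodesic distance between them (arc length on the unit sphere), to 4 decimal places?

1.0472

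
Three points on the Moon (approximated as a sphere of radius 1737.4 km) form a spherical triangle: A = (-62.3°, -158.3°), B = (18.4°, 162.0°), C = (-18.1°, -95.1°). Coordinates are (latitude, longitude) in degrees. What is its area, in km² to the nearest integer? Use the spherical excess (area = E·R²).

3523301 km²

Side lengths (central angles): a = 1.8749, b = 1.0766, c = 1.5109 rad; semiperimeter s = 2.2312.
By l'Huilier's theorem, tan(E/4) = √[tan(s/2) tan((s−a)/2) tan((s−b)/2) tan((s−c)/2)], giving spherical excess E = 1.1672 rad.
Area = E·R² = 1.1672 × (1737.4)² ≈ 3523301 km².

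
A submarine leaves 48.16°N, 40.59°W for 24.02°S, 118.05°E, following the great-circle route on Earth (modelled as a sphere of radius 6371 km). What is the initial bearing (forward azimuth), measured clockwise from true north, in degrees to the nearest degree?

With φ₁ = 0.8406, φ₂ = -0.4192, Δλ = 2.7688 rad, the forward-azimuth formula gives
θ = atan2( sin Δλ cos φ₂ , cos φ₁ sin φ₂ − sin φ₁ cos φ₂ cos Δλ ) = atan2(0.3327, 0.3622) = 42.57°.
So the initial bearing is 43°.

43°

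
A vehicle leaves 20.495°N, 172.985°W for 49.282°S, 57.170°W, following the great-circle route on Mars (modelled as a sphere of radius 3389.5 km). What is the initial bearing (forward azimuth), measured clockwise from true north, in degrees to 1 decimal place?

136.1°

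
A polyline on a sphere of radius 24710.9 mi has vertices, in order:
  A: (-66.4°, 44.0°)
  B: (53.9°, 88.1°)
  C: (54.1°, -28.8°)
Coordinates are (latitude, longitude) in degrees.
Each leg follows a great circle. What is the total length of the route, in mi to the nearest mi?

Leg A→B: central angle 2.1785 rad, distance 53833.7 mi.
Leg B→C: central angle 1.0493 rad, distance 25928.7 mi.
Total: 53833.7 + 25928.7 ≈ 79762 mi.

79762 mi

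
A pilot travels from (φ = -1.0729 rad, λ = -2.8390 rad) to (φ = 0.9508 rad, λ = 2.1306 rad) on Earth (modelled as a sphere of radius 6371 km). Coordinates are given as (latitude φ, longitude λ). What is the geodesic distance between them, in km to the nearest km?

14469 km

Let φ₁ = -1.0729 rad, φ₂ = 0.9508 rad, and Δλ = -1.3136 rad.
Haversine: a = sin²(Δφ/2) + cos φ₁ cos φ₂ sin²(Δλ/2) = 0.7188 + (0.4776)(0.5810)(0.3728) = 0.82224.
Central angle c = 2·arcsin(√a) = 2.27114 rad.
Distance = R·c = 6371 × 2.2711 ≈ 14469 km.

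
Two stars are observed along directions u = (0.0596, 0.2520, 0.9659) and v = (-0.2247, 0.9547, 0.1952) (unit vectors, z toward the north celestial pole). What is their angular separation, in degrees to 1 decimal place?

65.4°

u·v = 0.4157; |u| = 1.0000, |v| = 1.0000.
cos θ = (u·v)/(|u||v|) = 0.4157, so θ = 65.4°.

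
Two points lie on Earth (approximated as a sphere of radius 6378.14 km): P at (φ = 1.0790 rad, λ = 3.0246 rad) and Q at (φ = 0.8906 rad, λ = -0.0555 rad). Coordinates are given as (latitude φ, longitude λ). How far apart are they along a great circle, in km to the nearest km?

In radians: φ₁ = 1.0790, φ₂ = 0.8906, Δλ = -176.477° = -3.0801 rad.
Haversine: a = sin²(Δφ/2) + cos φ₁ cos φ₂ sin²(Δλ/2) = 0.0088 + (0.4722)(0.6289)(0.9991) = 0.30556.
Central angle c = 2·arcsin(√a) = 1.17138 rad.
Distance = R·c = 6378.14 × 1.1714 ≈ 7471 km.

7471 km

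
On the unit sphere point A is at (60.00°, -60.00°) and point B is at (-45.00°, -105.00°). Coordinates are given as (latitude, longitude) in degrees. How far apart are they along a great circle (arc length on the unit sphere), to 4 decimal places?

1.9416

Let φ₁ = 1.0472 rad, φ₂ = -0.7854 rad, and Δλ = -0.7854 rad.
cos c = sin φ₁ sin φ₂ + cos φ₁ cos φ₂ cos Δλ = (0.8660)(-0.7071) + (0.5000)(0.7071)(0.7071) = -0.36237,
so c = arccos(-0.36237) = 1.94161 rad.
On the unit sphere the arc length equals the central angle: 1.9416.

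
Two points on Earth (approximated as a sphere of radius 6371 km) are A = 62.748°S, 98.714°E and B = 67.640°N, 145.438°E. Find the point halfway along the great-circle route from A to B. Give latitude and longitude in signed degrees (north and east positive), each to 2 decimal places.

The central angle between A and B is δ = 2.3500 rad.
With f = 0.5, the slerp weights are sin((1−f)δ)/sin δ = 1.2969 and sin(fδ)/sin δ = 1.2969.
Weighted sum of the unit vectors: (1.2969)·(-0.0694,0.4526,-0.8890) + (1.2969)·(-0.3133,0.2158,0.9248) = (-0.4963, 0.8669, 0.0464).
Converting back: φ = atan2(z, √(x²+y²)) = 2.66°, λ = atan2(y, x) = 119.79°.

2.66°, 119.79°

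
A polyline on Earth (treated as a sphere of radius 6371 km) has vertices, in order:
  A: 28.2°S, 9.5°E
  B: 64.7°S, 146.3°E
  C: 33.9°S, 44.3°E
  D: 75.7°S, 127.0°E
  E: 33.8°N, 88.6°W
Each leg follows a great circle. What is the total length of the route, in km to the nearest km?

37375 km

Leg A→B: central angle 1.4175 rad, distance 9031.1 km.
Leg B→C: central angle 1.1258 rad, distance 7172.2 km.
Leg C→D: central angle 0.9685 rad, distance 6170.5 km.
Leg D→E: central angle 2.3546 rad, distance 15000.9 km.
Total: 9031.1 + 7172.2 + 6170.5 + 15000.9 ≈ 37375 km.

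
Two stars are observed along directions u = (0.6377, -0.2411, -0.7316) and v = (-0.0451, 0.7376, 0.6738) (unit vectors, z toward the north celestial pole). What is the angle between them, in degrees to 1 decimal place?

134.4°

u·v = -0.6995; |u| = 1.0000, |v| = 1.0000.
cos θ = (u·v)/(|u||v|) = -0.6995, so θ = 134.4°.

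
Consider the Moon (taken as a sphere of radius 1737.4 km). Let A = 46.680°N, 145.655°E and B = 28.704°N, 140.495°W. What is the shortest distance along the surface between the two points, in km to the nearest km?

1785 km

With latitudes φ₁ = 46.680°, φ₂ = 28.704° and longitude difference Δλ = 73.850°:
cos c = sin φ₁ sin φ₂ + cos φ₁ cos φ₂ cos Δλ = (0.7275)(0.4803) + (0.6861)(0.8771)(0.2782) = 0.51681,
so c = arccos(0.51681) = 1.02768 rad.
Distance = R·c = 1737.4 × 1.0277 ≈ 1785 km.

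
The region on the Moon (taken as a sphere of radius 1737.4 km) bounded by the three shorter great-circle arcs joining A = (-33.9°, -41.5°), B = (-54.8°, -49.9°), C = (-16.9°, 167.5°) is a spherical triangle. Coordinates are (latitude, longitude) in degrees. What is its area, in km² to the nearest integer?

Side lengths (central angles): a = 1.7728, b = 2.1323, c = 0.3789 rad; semiperimeter s = 2.1420.
By l'Huilier's theorem, tan(E/4) = √[tan(s/2) tan((s−a)/2) tan((s−b)/2) tan((s−c)/2)], giving spherical excess E = 0.1792 rad.
Area = E·R² = 0.1792 × (1737.4)² ≈ 540971 km².

540971 km²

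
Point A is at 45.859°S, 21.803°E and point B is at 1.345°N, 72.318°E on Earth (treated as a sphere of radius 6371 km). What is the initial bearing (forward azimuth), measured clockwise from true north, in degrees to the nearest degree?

59°

With φ₁ = -0.8004, φ₂ = 0.0235, Δλ = 0.8817 rad, the forward-azimuth formula gives
θ = atan2( sin Δλ cos φ₂ , cos φ₁ sin φ₂ − sin φ₁ cos φ₂ cos Δλ ) = atan2(0.7716, 0.4725) = 58.52°.
So the initial bearing is 59°.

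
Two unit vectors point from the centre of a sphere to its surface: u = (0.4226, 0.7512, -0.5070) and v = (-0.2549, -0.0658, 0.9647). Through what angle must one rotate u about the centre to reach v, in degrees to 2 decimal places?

u·v = -0.6463; |u| = 1.0000, |v| = 1.0000.
cos θ = (u·v)/(|u||v|) = -0.6463, so θ = 130.26°.

130.26°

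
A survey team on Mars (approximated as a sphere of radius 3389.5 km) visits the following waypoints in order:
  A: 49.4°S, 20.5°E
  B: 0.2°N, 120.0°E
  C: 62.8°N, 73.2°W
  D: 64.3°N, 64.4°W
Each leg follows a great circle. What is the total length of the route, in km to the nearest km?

12822 km

Leg A→B: central angle 1.6811 rad, distance 5698.0 km.
Leg B→C: central angle 2.0285 rad, distance 6875.7 km.
Leg C→D: central angle 0.0732 rad, distance 248.0 km.
Total: 5698.0 + 6875.7 + 248.0 ≈ 12822 km.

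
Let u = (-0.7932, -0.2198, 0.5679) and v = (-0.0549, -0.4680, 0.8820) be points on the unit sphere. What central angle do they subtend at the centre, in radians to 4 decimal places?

0.8667 rad

u·v = 0.6473; |u| = 1.0000, |v| = 1.0000.
cos θ = (u·v)/(|u||v|) = 0.6473, so θ = 0.8667 rad.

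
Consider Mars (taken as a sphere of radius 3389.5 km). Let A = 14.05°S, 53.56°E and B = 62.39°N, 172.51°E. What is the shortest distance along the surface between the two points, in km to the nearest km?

6841 km

With latitudes φ₁ = -14.050°, φ₂ = 62.390° and longitude difference Δλ = 118.950°:
cos c = sin φ₁ sin φ₂ + cos φ₁ cos φ₂ cos Δλ = (-0.2428)(0.8861) + (0.9701)(0.4635)(-0.4840) = -0.43274,
so c = arccos(-0.43274) = 2.01833 rad.
Distance = R·c = 3389.5 × 2.0183 ≈ 6841 km.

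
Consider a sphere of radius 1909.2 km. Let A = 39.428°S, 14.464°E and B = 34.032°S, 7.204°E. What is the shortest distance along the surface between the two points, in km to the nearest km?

264 km

Let φ₁ = -0.6881 rad, φ₂ = -0.5940 rad, and Δλ = -0.1267 rad.
cos c = sin φ₁ sin φ₂ + cos φ₁ cos φ₂ cos Δλ = (-0.6351)(-0.5597) + (0.7724)(0.8287)(0.9920) = 0.99044,
so c = arccos(0.99044) = 0.13841 rad.
Distance = R·c = 1909.2 × 0.1384 ≈ 264 km.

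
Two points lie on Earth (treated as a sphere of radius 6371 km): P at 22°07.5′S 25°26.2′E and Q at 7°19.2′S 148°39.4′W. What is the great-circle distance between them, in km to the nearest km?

16678 km

With latitudes φ₁ = -22.125°, φ₂ = -7.320° and longitude difference Δλ = -174.093°:
Haversine: a = sin²(Δφ/2) + cos φ₁ cos φ₂ sin²(Δλ/2) = 0.0166 + (0.9264)(0.9919)(0.9973) = 0.93297.
Central angle c = 2·arcsin(√a) = 2.61784 rad.
Distance = R·c = 6371 × 2.6178 ≈ 16678 km.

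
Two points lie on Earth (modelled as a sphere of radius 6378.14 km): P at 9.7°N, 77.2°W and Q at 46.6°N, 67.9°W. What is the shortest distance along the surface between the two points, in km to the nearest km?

4201 km

In radians: φ₁ = 0.1693, φ₂ = 0.8133, Δλ = 9.300° = 0.1623 rad.
Haversine: a = sin²(Δφ/2) + cos φ₁ cos φ₂ sin²(Δλ/2) = 0.1002 + (0.9857)(0.6871)(0.0066) = 0.10461.
Central angle c = 2·arcsin(√a) = 0.65871 rad.
Distance = R·c = 6378.14 × 0.6587 ≈ 4201 km.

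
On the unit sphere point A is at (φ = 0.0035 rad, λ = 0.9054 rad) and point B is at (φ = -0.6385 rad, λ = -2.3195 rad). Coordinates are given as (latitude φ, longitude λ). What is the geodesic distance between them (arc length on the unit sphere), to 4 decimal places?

2.5019

Let φ₁ = 0.0035 rad, φ₂ = -0.6385 rad, and Δλ = 3.0583 rad.
cos c = sin φ₁ sin φ₂ + cos φ₁ cos φ₂ cos Δλ = (0.0035)(-0.5960) + (1.0000)(0.8030)(-0.9965) = -0.80229,
so c = arccos(-0.80229) = 2.50191 rad.
On the unit sphere the arc length equals the central angle: 2.5019.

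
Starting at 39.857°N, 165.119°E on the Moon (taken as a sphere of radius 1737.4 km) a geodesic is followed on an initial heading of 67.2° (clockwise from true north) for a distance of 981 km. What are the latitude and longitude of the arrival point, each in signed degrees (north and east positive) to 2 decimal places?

44.47°, -151.15°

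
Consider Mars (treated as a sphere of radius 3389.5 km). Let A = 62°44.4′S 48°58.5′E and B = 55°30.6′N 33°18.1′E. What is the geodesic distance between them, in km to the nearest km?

7033 km

With latitudes φ₁ = -62.740°, φ₂ = 55.510° and longitude difference Δλ = -15.673°:
Haversine: a = sin²(Δφ/2) + cos φ₁ cos φ₂ sin²(Δλ/2) = 0.7367 + (0.4580)(0.5663)(0.0186) = 0.74148.
Central angle c = 2·arcsin(√a) = 2.07483 rad.
Distance = R·c = 3389.5 × 2.0748 ≈ 7033 km.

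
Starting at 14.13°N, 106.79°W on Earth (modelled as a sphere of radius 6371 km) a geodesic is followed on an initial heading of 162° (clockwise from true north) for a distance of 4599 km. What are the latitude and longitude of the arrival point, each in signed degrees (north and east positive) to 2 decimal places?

-25.23°, -93.74°

Angular distance δ = d/R = 4599/6371 = 0.72186 rad; initial bearing θ = 2.8274 rad.
sin φ₂ = sin φ₁ cos δ + cos φ₁ sin δ cos θ = (0.2441)(0.7506) + (0.9697)(0.6608)(-0.9511) = -0.4262, so φ₂ = -25.23°.
Δλ = atan2(sin θ sin δ cos φ₁, cos δ − sin φ₁ sin φ₂) = atan2(0.1980, 0.8546) = 13.045°.
λ₂ = -106.790° + 13.045° = -93.74°.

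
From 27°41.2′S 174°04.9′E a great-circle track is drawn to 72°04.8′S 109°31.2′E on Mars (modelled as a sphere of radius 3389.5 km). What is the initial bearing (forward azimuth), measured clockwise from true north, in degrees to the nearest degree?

With φ₁ = -0.4832, φ₂ = -1.2580, Δλ = -1.1268 rad, the forward-azimuth formula gives
θ = atan2( sin Δλ cos φ₂ , cos φ₁ sin φ₂ − sin φ₁ cos φ₂ cos Δλ ) = atan2(-0.2779, -0.7811) = -160.42°.
Adding 360° brings this into [0°, 360°): 200°.

200°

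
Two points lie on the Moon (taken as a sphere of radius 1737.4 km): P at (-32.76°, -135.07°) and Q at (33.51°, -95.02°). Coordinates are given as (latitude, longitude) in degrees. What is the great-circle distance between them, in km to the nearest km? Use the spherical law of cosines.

2312 km

With latitudes φ₁ = -32.760°, φ₂ = 33.510° and longitude difference Δλ = 40.050°:
cos c = sin φ₁ sin φ₂ + cos φ₁ cos φ₂ cos Δλ = (-0.5411)(0.5521) + (0.8409)(0.8338)(0.7655) = 0.23799,
so c = arccos(0.23799) = 1.33050 rad.
Distance = R·c = 1737.4 × 1.3305 ≈ 2312 km.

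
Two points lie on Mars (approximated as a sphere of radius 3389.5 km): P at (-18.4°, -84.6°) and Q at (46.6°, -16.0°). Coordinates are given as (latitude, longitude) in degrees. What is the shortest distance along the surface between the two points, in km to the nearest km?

5295 km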